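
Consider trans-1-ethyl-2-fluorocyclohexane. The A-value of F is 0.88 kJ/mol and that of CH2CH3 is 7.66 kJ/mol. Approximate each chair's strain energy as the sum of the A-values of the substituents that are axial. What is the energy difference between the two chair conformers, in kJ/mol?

8.54 kJ/mol

C1 and C2 have opposite parity, so for the trans isomer the two substituents are e,e in one chair and a,a in the other.
Chair I (fluoro axial, ethyl axial): E = 8.54 kJ/mol.
Chair II (fluoro equatorial, ethyl equatorial): E = 0.00 kJ/mol.
ΔE = 8.54 − 0.00 = 8.54 kJ/mol; chair II is more stable.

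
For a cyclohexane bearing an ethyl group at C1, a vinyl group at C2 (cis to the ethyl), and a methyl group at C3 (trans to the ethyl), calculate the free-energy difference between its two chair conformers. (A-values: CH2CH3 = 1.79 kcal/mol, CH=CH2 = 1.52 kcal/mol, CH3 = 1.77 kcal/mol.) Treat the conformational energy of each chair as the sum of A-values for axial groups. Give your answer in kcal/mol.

1.50 kcal/mol

Chair I (ethyl axial, vinyl equatorial, methyl equatorial): E = 1.79 kcal/mol.
Chair II (ethyl equatorial, vinyl axial, methyl axial): E = 3.29 kcal/mol.
ΔE = 3.29 − 1.79 = 1.50 kcal/mol; chair I is more stable.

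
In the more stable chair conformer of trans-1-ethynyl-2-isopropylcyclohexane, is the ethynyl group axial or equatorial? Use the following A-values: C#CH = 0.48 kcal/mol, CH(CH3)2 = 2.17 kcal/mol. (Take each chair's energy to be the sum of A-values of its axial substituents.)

equatorial

C1 and C2 have opposite parity, so for the trans isomer the two substituents are e,e in one chair and a,a in the other.
Chair I (ethynyl axial, isopropyl axial): E = 2.65 kcal/mol.
Chair II (ethynyl equatorial, isopropyl equatorial): E = 0.00 kcal/mol.
Chair II is the more stable (lower-energy) conformer, and in that chair the ethynyl group is equatorial.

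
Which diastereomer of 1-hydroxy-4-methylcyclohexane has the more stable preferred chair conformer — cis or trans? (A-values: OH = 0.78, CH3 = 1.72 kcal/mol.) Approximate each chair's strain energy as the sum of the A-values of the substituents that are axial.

trans

At 1,4 positions (parity opposite): cis → (a,e or e,a); trans → (e,e or a,a).
Best chair for cis: E = 0.78 kcal/mol; best chair for trans: E = 0.00 kcal/mol.
The trans isomer is lower by 0.78 kcal/mol.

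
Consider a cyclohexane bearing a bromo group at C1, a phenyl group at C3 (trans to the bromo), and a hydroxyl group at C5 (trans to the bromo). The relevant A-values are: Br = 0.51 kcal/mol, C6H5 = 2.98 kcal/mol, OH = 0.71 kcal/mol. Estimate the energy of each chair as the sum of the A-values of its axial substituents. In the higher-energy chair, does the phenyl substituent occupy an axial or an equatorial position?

Chair I (bromo axial, phenyl equatorial, hydroxyl equatorial): E = 0.51 kcal/mol.
Chair II (bromo equatorial, phenyl axial, hydroxyl axial): E = 3.69 kcal/mol.
Chair II is the less stable (higher-energy) conformer, and in that chair the phenyl group is axial.

axial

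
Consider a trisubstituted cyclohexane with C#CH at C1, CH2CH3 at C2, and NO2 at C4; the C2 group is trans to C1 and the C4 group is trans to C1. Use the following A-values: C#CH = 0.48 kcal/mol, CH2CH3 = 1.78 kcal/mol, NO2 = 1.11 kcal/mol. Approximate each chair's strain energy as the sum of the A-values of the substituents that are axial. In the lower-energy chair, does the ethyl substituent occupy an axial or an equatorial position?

Chair I (ethynyl axial, ethyl axial, nitro axial): E = 3.37 kcal/mol.
Chair II (ethynyl equatorial, ethyl equatorial, nitro equatorial): E = 0.00 kcal/mol.
Chair II is the more stable (lower-energy) conformer, and in that chair the ethyl group is equatorial.

equatorial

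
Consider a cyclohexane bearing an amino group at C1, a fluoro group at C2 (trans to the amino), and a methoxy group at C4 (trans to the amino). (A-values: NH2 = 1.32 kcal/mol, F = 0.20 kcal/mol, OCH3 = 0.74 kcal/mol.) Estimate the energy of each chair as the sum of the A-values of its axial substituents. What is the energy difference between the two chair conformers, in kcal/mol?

2.26 kcal/mol

Chair I (amino axial, fluoro axial, methoxy axial): E = 2.26 kcal/mol.
Chair II (amino equatorial, fluoro equatorial, methoxy equatorial): E = 0.00 kcal/mol.
ΔE = 2.26 − 0.00 = 2.26 kcal/mol; chair II is more stable.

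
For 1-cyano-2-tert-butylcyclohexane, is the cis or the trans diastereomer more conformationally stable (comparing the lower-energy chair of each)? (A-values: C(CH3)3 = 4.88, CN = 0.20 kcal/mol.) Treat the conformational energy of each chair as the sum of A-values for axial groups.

At 1,2 positions (parity opposite): cis → (a,e or e,a); trans → (e,e or a,a).
Best chair for cis: E = 0.20 kcal/mol; best chair for trans: E = 0.00 kcal/mol.
The trans isomer is lower by 0.20 kcal/mol.

trans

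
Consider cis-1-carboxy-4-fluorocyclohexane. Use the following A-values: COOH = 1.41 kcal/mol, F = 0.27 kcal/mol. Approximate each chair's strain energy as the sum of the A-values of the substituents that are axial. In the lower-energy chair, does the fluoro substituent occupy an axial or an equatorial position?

axial

C1 and C4 have opposite parity, so for the cis isomer the two substituents are one axial and one equatorial in each chair.
Chair I (carboxyl axial, fluoro equatorial): E = 1.41 kcal/mol.
Chair II (carboxyl equatorial, fluoro axial): E = 0.27 kcal/mol.
Chair II is the more stable (lower-energy) conformer, and in that chair the fluoro group is axial.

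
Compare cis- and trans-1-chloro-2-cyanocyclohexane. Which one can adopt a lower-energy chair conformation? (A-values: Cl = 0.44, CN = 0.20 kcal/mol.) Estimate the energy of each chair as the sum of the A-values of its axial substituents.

trans

At 1,2 positions (parity opposite): cis → (a,e or e,a); trans → (e,e or a,a).
Best chair for cis: E = 0.20 kcal/mol; best chair for trans: E = 0.00 kcal/mol.
The trans isomer is lower by 0.20 kcal/mol.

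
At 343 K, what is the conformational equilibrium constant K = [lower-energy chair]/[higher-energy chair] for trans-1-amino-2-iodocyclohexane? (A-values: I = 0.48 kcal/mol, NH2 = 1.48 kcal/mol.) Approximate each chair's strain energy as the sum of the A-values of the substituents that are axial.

C1 and C2 have opposite parity, so for the trans isomer the two substituents are e,e in one chair and a,a in the other.
Chair I (iodo axial, amino axial): E = 1.96 kcal/mol; chair II (iodo equatorial, amino equatorial): E = 0.00 kcal/mol.
ΔG = 1.96 kcal/mol between the two chairs.
K = exp(ΔG/RT) with R = 1.987×10⁻³ kcal mol⁻¹ K⁻¹ and T = 343 K gives K ≈ 17.7.

K ≈ 17.7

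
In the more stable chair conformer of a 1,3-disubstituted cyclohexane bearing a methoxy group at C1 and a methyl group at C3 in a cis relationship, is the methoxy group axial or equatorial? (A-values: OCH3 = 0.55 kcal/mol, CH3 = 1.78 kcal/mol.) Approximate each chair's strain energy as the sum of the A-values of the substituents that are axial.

equatorial

C1 and C3 have the same parity, so for the cis isomer the two substituents are e,e in one chair and a,a in the other.
Chair I (methoxy axial, methyl axial): E = 2.33 kcal/mol.
Chair II (methoxy equatorial, methyl equatorial): E = 0.00 kcal/mol.
Chair II is the more stable (lower-energy) conformer, and in that chair the methoxy group is equatorial.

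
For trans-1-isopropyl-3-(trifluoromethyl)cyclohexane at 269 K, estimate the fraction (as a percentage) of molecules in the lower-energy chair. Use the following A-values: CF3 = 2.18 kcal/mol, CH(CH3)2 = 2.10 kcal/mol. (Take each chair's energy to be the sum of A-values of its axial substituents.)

C1 and C3 have the same parity, so for the trans isomer the two substituents are one axial and one equatorial in each chair.
Chair I (trifluoromethyl axial, isopropyl equatorial): E = 2.18 kcal/mol; chair II (trifluoromethyl equatorial, isopropyl axial): E = 2.10 kcal/mol.
ΔG = 0.08 kcal/mol between the two chairs.
K = exp(ΔG/RT) with R = 1.987×10⁻³ kcal mol⁻¹ K⁻¹ and T = 269 K gives K ≈ 1.16.
Fraction in the lower-energy chair = K/(K+1) = 53.7%.

53.7%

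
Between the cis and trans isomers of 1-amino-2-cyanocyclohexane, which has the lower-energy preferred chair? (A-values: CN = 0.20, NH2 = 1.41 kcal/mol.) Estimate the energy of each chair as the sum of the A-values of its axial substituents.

trans

At 1,2 positions (parity opposite): cis → (a,e or e,a); trans → (e,e or a,a).
Best chair for cis: E = 0.20 kcal/mol; best chair for trans: E = 0.00 kcal/mol.
The trans isomer is lower by 0.20 kcal/mol.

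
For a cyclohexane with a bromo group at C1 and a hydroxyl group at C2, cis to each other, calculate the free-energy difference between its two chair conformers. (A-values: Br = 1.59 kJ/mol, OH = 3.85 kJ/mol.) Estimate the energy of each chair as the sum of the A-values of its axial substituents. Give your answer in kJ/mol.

C1 and C2 have opposite parity, so for the cis isomer the two substituents are one axial and one equatorial in each chair.
Chair I (bromo axial, hydroxyl equatorial): E = 1.59 kJ/mol.
Chair II (bromo equatorial, hydroxyl axial): E = 3.85 kJ/mol.
ΔE = 3.85 − 1.59 = 2.26 kJ/mol; chair I is more stable.

2.26 kJ/mol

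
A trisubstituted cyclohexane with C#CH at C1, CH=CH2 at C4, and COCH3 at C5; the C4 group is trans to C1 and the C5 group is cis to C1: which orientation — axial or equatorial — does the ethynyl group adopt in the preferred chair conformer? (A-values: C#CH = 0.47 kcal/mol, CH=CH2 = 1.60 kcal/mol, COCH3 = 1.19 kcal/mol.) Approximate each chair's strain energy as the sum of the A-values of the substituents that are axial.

Chair I (ethynyl axial, vinyl axial, acetyl axial): E = 3.26 kcal/mol.
Chair II (ethynyl equatorial, vinyl equatorial, acetyl equatorial): E = 0.00 kcal/mol.
Chair II is the more stable (lower-energy) conformer, and in that chair the ethynyl group is equatorial.

equatorial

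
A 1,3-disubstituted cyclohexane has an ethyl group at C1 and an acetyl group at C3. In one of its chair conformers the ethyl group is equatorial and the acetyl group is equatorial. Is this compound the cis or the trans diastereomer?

cis

C1 and C3 have the same parity, so their axial bonds point in the same direction.
With same-parity carbons, two substituents on the same face are both axial or both equatorial; opposite faces give one of each.
Here the groups are equatorial/equatorial → same face → cis.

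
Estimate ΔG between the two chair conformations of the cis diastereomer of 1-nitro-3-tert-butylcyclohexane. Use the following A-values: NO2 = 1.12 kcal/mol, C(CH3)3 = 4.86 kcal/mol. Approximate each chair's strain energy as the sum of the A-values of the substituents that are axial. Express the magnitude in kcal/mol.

C1 and C3 have the same parity, so for the cis isomer the two substituents are e,e in one chair and a,a in the other.
Chair I (nitro axial, tert-butyl axial): E = 5.98 kcal/mol.
Chair II (nitro equatorial, tert-butyl equatorial): E = 0.00 kcal/mol.
ΔE = 5.98 − 0.00 = 5.98 kcal/mol; chair II is more stable.

5.98 kcal/mol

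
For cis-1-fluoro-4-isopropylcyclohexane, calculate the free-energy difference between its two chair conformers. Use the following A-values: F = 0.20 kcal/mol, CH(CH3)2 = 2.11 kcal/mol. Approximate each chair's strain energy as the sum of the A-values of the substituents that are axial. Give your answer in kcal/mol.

1.91 kcal/mol

C1 and C4 have opposite parity, so for the cis isomer the two substituents are one axial and one equatorial in each chair.
Chair I (fluoro axial, isopropyl equatorial): E = 0.20 kcal/mol.
Chair II (fluoro equatorial, isopropyl axial): E = 2.11 kcal/mol.
ΔE = 2.11 − 0.20 = 1.91 kcal/mol; chair I is more stable.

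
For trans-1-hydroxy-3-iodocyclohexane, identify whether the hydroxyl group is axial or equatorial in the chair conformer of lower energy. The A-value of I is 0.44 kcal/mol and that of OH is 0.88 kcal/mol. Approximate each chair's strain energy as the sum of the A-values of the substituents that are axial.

equatorial

C1 and C3 have the same parity, so for the trans isomer the two substituents are one axial and one equatorial in each chair.
Chair I (iodo axial, hydroxyl equatorial): E = 0.44 kcal/mol.
Chair II (iodo equatorial, hydroxyl axial): E = 0.88 kcal/mol.
Chair I is the more stable (lower-energy) conformer, and in that chair the hydroxyl group is equatorial.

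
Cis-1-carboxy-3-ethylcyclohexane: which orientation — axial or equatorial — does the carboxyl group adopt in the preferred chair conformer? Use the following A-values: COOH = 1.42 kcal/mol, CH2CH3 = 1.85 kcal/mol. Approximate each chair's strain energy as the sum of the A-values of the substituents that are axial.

equatorial

C1 and C3 have the same parity, so for the cis isomer the two substituents are e,e in one chair and a,a in the other.
Chair I (carboxyl axial, ethyl axial): E = 3.27 kcal/mol.
Chair II (carboxyl equatorial, ethyl equatorial): E = 0.00 kcal/mol.
Chair II is the more stable (lower-energy) conformer, and in that chair the carboxyl group is equatorial.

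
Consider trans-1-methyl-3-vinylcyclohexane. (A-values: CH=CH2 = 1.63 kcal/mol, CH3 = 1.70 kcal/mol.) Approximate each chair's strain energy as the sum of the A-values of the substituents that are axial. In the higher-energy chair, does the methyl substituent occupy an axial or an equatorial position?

C1 and C3 have the same parity, so for the trans isomer the two substituents are one axial and one equatorial in each chair.
Chair I (vinyl axial, methyl equatorial): E = 1.63 kcal/mol.
Chair II (vinyl equatorial, methyl axial): E = 1.70 kcal/mol.
Chair II is the less stable (higher-energy) conformer, and in that chair the methyl group is axial.

axial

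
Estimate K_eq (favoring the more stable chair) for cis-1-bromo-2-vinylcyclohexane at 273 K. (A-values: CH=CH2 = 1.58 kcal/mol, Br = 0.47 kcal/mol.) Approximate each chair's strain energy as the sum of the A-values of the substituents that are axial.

C1 and C2 have opposite parity, so for the cis isomer the two substituents are one axial and one equatorial in each chair.
Chair I (vinyl axial, bromo equatorial): E = 1.58 kcal/mol; chair II (vinyl equatorial, bromo axial): E = 0.47 kcal/mol.
ΔG = 1.11 kcal/mol between the two chairs.
K = exp(ΔG/RT) with R = 1.987×10⁻³ kcal mol⁻¹ K⁻¹ and T = 273 K gives K ≈ 7.74.

K ≈ 7.74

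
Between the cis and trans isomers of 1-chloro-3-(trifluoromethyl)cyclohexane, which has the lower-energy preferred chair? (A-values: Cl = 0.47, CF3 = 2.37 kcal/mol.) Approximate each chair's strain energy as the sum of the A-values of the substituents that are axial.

At 1,3 positions (parity same): cis → (e,e or a,a); trans → (a,e or e,a).
Best chair for cis: E = 0.00 kcal/mol; best chair for trans: E = 0.47 kcal/mol.
The cis isomer is lower by 0.47 kcal/mol.

cis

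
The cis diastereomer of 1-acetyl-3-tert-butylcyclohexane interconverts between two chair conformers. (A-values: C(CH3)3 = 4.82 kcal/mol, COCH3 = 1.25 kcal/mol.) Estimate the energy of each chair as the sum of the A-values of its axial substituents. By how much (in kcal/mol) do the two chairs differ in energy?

6.07 kcal/mol

C1 and C3 have the same parity, so for the cis isomer the two substituents are e,e in one chair and a,a in the other.
Chair I (tert-butyl axial, acetyl axial): E = 6.07 kcal/mol.
Chair II (tert-butyl equatorial, acetyl equatorial): E = 0.00 kcal/mol.
ΔE = 6.07 − 0.00 = 6.07 kcal/mol; chair II is more stable.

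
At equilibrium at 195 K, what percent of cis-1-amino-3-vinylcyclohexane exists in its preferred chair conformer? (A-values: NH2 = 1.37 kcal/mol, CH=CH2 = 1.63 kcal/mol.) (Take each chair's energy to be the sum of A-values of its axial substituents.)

100.0%

C1 and C3 have the same parity, so for the cis isomer the two substituents are e,e in one chair and a,a in the other.
Chair I (amino axial, vinyl axial): E = 3.00 kcal/mol; chair II (amino equatorial, vinyl equatorial): E = 0.00 kcal/mol.
ΔG = 3.00 kcal/mol between the two chairs.
K = exp(ΔG/RT) with R = 1.987×10⁻³ kcal mol⁻¹ K⁻¹ and T = 195 K gives K ≈ 2.3e+03.
Fraction in the lower-energy chair = K/(K+1) = 100.0%.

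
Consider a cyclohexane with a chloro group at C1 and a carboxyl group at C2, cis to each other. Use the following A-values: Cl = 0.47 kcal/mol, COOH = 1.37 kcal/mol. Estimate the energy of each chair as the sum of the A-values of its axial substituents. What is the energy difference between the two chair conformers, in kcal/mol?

C1 and C2 have opposite parity, so for the cis isomer the two substituents are one axial and one equatorial in each chair.
Chair I (chloro axial, carboxyl equatorial): E = 0.47 kcal/mol.
Chair II (chloro equatorial, carboxyl axial): E = 1.37 kcal/mol.
ΔE = 1.37 − 0.47 = 0.90 kcal/mol; chair I is more stable.

0.90 kcal/mol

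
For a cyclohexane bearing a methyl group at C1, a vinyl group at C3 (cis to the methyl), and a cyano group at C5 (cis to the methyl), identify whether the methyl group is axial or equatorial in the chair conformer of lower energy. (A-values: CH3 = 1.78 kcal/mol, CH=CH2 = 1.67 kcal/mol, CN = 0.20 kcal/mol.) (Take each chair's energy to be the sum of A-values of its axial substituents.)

equatorial

Chair I (methyl axial, vinyl axial, cyano axial): E = 3.65 kcal/mol.
Chair II (methyl equatorial, vinyl equatorial, cyano equatorial): E = 0.00 kcal/mol.
Chair II is the more stable (lower-energy) conformer, and in that chair the methyl group is equatorial.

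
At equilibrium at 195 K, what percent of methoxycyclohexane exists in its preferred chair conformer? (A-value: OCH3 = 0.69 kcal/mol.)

85.6%

One chair has the methoxy group axial (E = 0.69 kcal/mol) and the other has it equatorial (E = 0).
ΔG = 0.69 kcal/mol between the two chairs.
K = exp(ΔG/RT) with R = 1.987×10⁻³ kcal mol⁻¹ K⁻¹ and T = 195 K gives K ≈ 5.93.
Fraction in the lower-energy chair = K/(K+1) = 85.6%.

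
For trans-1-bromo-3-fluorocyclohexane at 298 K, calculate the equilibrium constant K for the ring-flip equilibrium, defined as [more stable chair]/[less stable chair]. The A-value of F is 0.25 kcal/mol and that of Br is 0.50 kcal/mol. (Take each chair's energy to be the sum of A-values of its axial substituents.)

C1 and C3 have the same parity, so for the trans isomer the two substituents are one axial and one equatorial in each chair.
Chair I (fluoro axial, bromo equatorial): E = 0.25 kcal/mol; chair II (fluoro equatorial, bromo axial): E = 0.50 kcal/mol.
ΔG = 0.25 kcal/mol between the two chairs.
K = exp(ΔG/RT) with R = 1.987×10⁻³ kcal mol⁻¹ K⁻¹ and T = 298 K gives K ≈ 1.53.

K ≈ 1.53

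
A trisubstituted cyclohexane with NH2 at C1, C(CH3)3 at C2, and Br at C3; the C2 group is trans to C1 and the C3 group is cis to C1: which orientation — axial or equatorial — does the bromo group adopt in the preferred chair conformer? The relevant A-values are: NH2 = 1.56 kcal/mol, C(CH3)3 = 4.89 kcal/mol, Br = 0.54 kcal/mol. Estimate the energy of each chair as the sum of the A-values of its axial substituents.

Chair I (amino axial, tert-butyl axial, bromo axial): E = 6.99 kcal/mol.
Chair II (amino equatorial, tert-butyl equatorial, bromo equatorial): E = 0.00 kcal/mol.
Chair II is the more stable (lower-energy) conformer, and in that chair the bromo group is equatorial.

equatorial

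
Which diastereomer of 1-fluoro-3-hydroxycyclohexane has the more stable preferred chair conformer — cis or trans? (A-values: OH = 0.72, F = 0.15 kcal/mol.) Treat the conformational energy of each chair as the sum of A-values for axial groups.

At 1,3 positions (parity same): cis → (e,e or a,a); trans → (a,e or e,a).
Best chair for cis: E = 0.00 kcal/mol; best chair for trans: E = 0.15 kcal/mol.
The cis isomer is lower by 0.15 kcal/mol.

cis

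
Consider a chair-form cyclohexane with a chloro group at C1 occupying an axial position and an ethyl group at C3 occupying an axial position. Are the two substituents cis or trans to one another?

C1 and C3 have the same parity, so their axial bonds point in the same direction.
With same-parity carbons, two substituents on the same face are both axial or both equatorial; opposite faces give one of each.
Here the groups are axial/axial → same face → cis.

cis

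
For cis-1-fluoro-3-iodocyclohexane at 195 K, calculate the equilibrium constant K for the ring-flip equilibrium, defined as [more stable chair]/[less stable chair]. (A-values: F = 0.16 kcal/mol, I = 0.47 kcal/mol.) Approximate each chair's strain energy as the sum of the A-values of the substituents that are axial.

K ≈ 5.08

C1 and C3 have the same parity, so for the cis isomer the two substituents are e,e in one chair and a,a in the other.
Chair I (fluoro axial, iodo axial): E = 0.63 kcal/mol; chair II (fluoro equatorial, iodo equatorial): E = 0.00 kcal/mol.
ΔG = 0.63 kcal/mol between the two chairs.
K = exp(ΔG/RT) with R = 1.987×10⁻³ kcal mol⁻¹ K⁻¹ and T = 195 K gives K ≈ 5.08.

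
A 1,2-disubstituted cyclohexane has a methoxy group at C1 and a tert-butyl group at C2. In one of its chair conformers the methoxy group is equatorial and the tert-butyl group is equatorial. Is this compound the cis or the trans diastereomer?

C1 and C2 have opposite parity, so their axial bonds point in opposite directions.
With opposite-parity carbons, two substituents on the same face are one axial and one equatorial; opposite faces give both axial or both equatorial.
Here the groups are equatorial/equatorial → opposite face → trans.

trans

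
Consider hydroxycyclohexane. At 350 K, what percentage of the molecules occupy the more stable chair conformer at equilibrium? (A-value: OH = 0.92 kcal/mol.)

One chair has the hydroxyl group axial (E = 0.92 kcal/mol) and the other has it equatorial (E = 0).
ΔG = 0.92 kcal/mol between the two chairs.
K = exp(ΔG/RT) with R = 1.987×10⁻³ kcal mol⁻¹ K⁻¹ and T = 350 K gives K ≈ 3.75.
Fraction in the lower-energy chair = K/(K+1) = 79.0%.

79.0%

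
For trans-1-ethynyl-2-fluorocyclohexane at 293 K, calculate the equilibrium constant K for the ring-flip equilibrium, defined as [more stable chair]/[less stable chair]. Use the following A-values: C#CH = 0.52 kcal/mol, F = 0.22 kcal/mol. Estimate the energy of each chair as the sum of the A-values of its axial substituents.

K ≈ 3.56

C1 and C2 have opposite parity, so for the trans isomer the two substituents are e,e in one chair and a,a in the other.
Chair I (ethynyl axial, fluoro axial): E = 0.74 kcal/mol; chair II (ethynyl equatorial, fluoro equatorial): E = 0.00 kcal/mol.
ΔG = 0.74 kcal/mol between the two chairs.
K = exp(ΔG/RT) with R = 1.987×10⁻³ kcal mol⁻¹ K⁻¹ and T = 293 K gives K ≈ 3.56.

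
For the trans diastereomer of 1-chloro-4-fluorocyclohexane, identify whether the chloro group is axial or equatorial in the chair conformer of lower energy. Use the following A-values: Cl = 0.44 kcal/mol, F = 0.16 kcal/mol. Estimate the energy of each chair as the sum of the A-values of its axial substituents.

C1 and C4 have opposite parity, so for the trans isomer the two substituents are e,e in one chair and a,a in the other.
Chair I (chloro axial, fluoro axial): E = 0.60 kcal/mol.
Chair II (chloro equatorial, fluoro equatorial): E = 0.00 kcal/mol.
Chair II is the more stable (lower-energy) conformer, and in that chair the chloro group is equatorial.

equatorial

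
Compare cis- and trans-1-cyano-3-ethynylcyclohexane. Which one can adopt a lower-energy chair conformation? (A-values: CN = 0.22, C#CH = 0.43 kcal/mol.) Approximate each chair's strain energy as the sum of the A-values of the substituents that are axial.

cis

At 1,3 positions (parity same): cis → (e,e or a,a); trans → (a,e or e,a).
Best chair for cis: E = 0.00 kcal/mol; best chair for trans: E = 0.22 kcal/mol.
The cis isomer is lower by 0.22 kcal/mol.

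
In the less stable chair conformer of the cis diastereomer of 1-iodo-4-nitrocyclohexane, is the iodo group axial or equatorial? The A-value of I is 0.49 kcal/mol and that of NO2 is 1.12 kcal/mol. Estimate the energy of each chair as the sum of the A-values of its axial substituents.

equatorial

C1 and C4 have opposite parity, so for the cis isomer the two substituents are one axial and one equatorial in each chair.
Chair I (iodo axial, nitro equatorial): E = 0.49 kcal/mol.
Chair II (iodo equatorial, nitro axial): E = 1.12 kcal/mol.
Chair II is the less stable (higher-energy) conformer, and in that chair the iodo group is equatorial.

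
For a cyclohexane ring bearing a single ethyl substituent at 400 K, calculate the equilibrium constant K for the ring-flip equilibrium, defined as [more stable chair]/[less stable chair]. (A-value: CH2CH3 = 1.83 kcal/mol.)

One chair has the ethyl group axial (E = 1.83 kcal/mol) and the other has it equatorial (E = 0).
ΔG = 1.83 kcal/mol between the two chairs.
K = exp(ΔG/RT) with R = 1.987×10⁻³ kcal mol⁻¹ K⁻¹ and T = 400 K gives K ≈ 10.

K ≈ 10.00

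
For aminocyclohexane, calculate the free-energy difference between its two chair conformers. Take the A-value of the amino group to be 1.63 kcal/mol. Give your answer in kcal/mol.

A monosubstituted cyclohexane has one chair with the amino group axial (E = A = 1.63 kcal/mol) and one with it equatorial (E = 0).
ΔE = 1.63 − 0 = 1.63 kcal/mol.

1.63 kcal/mol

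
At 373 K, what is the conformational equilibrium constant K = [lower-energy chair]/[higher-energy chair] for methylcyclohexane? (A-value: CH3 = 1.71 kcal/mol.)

One chair has the methyl group axial (E = 1.71 kcal/mol) and the other has it equatorial (E = 0).
ΔG = 1.71 kcal/mol between the two chairs.
K = exp(ΔG/RT) with R = 1.987×10⁻³ kcal mol⁻¹ K⁻¹ and T = 373 K gives K ≈ 10.

K ≈ 10.0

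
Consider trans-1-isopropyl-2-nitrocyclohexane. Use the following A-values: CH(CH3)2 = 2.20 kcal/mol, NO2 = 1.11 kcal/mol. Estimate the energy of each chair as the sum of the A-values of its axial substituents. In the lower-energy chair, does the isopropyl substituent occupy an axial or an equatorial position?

C1 and C2 have opposite parity, so for the trans isomer the two substituents are e,e in one chair and a,a in the other.
Chair I (isopropyl axial, nitro axial): E = 3.31 kcal/mol.
Chair II (isopropyl equatorial, nitro equatorial): E = 0.00 kcal/mol.
Chair II is the more stable (lower-energy) conformer, and in that chair the isopropyl group is equatorial.

equatorial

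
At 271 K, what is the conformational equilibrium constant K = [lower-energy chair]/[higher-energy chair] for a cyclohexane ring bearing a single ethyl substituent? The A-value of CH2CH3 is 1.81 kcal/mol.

One chair has the ethyl group axial (E = 1.81 kcal/mol) and the other has it equatorial (E = 0).
ΔG = 1.81 kcal/mol between the two chairs.
K = exp(ΔG/RT) with R = 1.987×10⁻³ kcal mol⁻¹ K⁻¹ and T = 271 K gives K ≈ 28.8.

K ≈ 28.8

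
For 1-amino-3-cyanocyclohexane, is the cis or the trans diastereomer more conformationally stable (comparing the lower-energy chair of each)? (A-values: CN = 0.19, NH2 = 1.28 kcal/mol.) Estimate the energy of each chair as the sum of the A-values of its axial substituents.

At 1,3 positions (parity same): cis → (e,e or a,a); trans → (a,e or e,a).
Best chair for cis: E = 0.00 kcal/mol; best chair for trans: E = 0.19 kcal/mol.
The cis isomer is lower by 0.19 kcal/mol.

cis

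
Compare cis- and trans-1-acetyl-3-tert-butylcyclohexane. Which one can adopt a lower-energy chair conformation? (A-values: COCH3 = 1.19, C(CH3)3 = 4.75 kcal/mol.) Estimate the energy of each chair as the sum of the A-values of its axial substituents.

At 1,3 positions (parity same): cis → (e,e or a,a); trans → (a,e or e,a).
Best chair for cis: E = 0.00 kcal/mol; best chair for trans: E = 1.19 kcal/mol.
The cis isomer is lower by 1.19 kcal/mol.

cis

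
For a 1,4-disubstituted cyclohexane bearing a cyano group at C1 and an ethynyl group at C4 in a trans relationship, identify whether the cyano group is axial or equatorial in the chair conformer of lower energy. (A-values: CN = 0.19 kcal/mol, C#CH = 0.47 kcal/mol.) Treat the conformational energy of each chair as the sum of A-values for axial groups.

C1 and C4 have opposite parity, so for the trans isomer the two substituents are e,e in one chair and a,a in the other.
Chair I (cyano axial, ethynyl axial): E = 0.66 kcal/mol.
Chair II (cyano equatorial, ethynyl equatorial): E = 0.00 kcal/mol.
Chair II is the more stable (lower-energy) conformer, and in that chair the cyano group is equatorial.

equatorial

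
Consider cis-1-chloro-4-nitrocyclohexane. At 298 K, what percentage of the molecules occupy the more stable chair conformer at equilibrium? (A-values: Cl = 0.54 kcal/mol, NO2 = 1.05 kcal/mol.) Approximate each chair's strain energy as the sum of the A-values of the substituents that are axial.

C1 and C4 have opposite parity, so for the cis isomer the two substituents are one axial and one equatorial in each chair.
Chair I (chloro axial, nitro equatorial): E = 0.54 kcal/mol; chair II (chloro equatorial, nitro axial): E = 1.05 kcal/mol.
ΔG = 0.51 kcal/mol between the two chairs.
K = exp(ΔG/RT) with R = 1.987×10⁻³ kcal mol⁻¹ K⁻¹ and T = 298 K gives K ≈ 2.37.
Fraction in the lower-energy chair = K/(K+1) = 70.3%.

70.3%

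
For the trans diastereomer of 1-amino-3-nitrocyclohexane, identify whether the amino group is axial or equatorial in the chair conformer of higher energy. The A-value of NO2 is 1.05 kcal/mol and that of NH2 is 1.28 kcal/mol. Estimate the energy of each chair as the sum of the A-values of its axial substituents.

axial

C1 and C3 have the same parity, so for the trans isomer the two substituents are one axial and one equatorial in each chair.
Chair I (nitro axial, amino equatorial): E = 1.05 kcal/mol.
Chair II (nitro equatorial, amino axial): E = 1.28 kcal/mol.
Chair II is the less stable (higher-energy) conformer, and in that chair the amino group is axial.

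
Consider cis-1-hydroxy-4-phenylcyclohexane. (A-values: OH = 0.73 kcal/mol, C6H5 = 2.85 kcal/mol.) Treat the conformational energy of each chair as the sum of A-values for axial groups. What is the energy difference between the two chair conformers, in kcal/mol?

C1 and C4 have opposite parity, so for the cis isomer the two substituents are one axial and one equatorial in each chair.
Chair I (hydroxyl axial, phenyl equatorial): E = 0.73 kcal/mol.
Chair II (hydroxyl equatorial, phenyl axial): E = 2.85 kcal/mol.
ΔE = 2.85 − 0.73 = 2.12 kcal/mol; chair I is more stable.

2.12 kcal/mol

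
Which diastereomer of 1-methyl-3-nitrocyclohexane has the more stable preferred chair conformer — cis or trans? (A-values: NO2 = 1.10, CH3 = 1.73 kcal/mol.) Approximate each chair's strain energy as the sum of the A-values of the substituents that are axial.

At 1,3 positions (parity same): cis → (e,e or a,a); trans → (a,e or e,a).
Best chair for cis: E = 0.00 kcal/mol; best chair for trans: E = 1.10 kcal/mol.
The cis isomer is lower by 1.10 kcal/mol.

cis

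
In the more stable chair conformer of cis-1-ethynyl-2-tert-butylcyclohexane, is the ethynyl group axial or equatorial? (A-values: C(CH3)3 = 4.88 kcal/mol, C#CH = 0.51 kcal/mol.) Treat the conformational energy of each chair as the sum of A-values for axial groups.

axial

C1 and C2 have opposite parity, so for the cis isomer the two substituents are one axial and one equatorial in each chair.
Chair I (tert-butyl axial, ethynyl equatorial): E = 4.88 kcal/mol.
Chair II (tert-butyl equatorial, ethynyl axial): E = 0.51 kcal/mol.
Chair II is the more stable (lower-energy) conformer, and in that chair the ethynyl group is axial.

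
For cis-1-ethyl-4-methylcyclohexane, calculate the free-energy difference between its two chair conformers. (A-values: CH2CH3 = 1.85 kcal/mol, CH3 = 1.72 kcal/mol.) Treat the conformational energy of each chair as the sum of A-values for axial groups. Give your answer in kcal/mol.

C1 and C4 have opposite parity, so for the cis isomer the two substituents are one axial and one equatorial in each chair.
Chair I (ethyl axial, methyl equatorial): E = 1.85 kcal/mol.
Chair II (ethyl equatorial, methyl axial): E = 1.72 kcal/mol.
ΔE = 1.85 − 1.72 = 0.13 kcal/mol; chair II is more stable.

0.13 kcal/mol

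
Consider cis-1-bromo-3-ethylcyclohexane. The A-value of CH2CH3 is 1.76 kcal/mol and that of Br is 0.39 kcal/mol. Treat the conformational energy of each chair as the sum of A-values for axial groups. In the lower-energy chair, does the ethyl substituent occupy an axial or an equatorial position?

equatorial

C1 and C3 have the same parity, so for the cis isomer the two substituents are e,e in one chair and a,a in the other.
Chair I (ethyl axial, bromo axial): E = 2.15 kcal/mol.
Chair II (ethyl equatorial, bromo equatorial): E = 0.00 kcal/mol.
Chair II is the more stable (lower-energy) conformer, and in that chair the ethyl group is equatorial.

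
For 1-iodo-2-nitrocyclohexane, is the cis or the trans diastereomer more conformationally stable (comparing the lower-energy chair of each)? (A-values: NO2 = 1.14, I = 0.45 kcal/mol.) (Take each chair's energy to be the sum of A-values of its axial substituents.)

trans

At 1,2 positions (parity opposite): cis → (a,e or e,a); trans → (e,e or a,a).
Best chair for cis: E = 0.45 kcal/mol; best chair for trans: E = 0.00 kcal/mol.
The trans isomer is lower by 0.45 kcal/mol.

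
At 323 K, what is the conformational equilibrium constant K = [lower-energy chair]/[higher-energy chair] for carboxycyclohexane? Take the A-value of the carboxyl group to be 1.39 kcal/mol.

K ≈ 8.72

One chair has the carboxyl group axial (E = 1.39 kcal/mol) and the other has it equatorial (E = 0).
ΔG = 1.39 kcal/mol between the two chairs.
K = exp(ΔG/RT) with R = 1.987×10⁻³ kcal mol⁻¹ K⁻¹ and T = 323 K gives K ≈ 8.72.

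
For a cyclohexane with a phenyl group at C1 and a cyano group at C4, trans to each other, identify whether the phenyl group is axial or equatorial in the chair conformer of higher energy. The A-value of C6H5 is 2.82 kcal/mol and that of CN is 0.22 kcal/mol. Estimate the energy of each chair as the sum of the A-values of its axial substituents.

axial

C1 and C4 have opposite parity, so for the trans isomer the two substituents are e,e in one chair and a,a in the other.
Chair I (phenyl axial, cyano axial): E = 3.04 kcal/mol.
Chair II (phenyl equatorial, cyano equatorial): E = 0.00 kcal/mol.
Chair I is the less stable (higher-energy) conformer, and in that chair the phenyl group is axial.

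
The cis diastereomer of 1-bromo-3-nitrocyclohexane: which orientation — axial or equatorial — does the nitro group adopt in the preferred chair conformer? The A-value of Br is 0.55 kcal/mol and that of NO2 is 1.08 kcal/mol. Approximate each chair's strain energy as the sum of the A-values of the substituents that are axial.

C1 and C3 have the same parity, so for the cis isomer the two substituents are e,e in one chair and a,a in the other.
Chair I (bromo axial, nitro axial): E = 1.63 kcal/mol.
Chair II (bromo equatorial, nitro equatorial): E = 0.00 kcal/mol.
Chair II is the more stable (lower-energy) conformer, and in that chair the nitro group is equatorial.

equatorial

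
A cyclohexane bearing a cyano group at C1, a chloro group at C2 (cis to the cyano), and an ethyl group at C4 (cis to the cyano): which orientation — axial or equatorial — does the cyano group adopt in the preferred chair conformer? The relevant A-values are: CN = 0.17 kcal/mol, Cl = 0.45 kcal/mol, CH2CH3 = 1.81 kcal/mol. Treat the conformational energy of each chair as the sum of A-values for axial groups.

Chair I (cyano axial, chloro equatorial, ethyl equatorial): E = 0.17 kcal/mol.
Chair II (cyano equatorial, chloro axial, ethyl axial): E = 2.26 kcal/mol.
Chair I is the more stable (lower-energy) conformer, and in that chair the cyano group is axial.

axial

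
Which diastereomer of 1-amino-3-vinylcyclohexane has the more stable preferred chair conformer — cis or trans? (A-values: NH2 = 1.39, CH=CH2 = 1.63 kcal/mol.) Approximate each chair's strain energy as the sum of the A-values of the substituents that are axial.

cis

At 1,3 positions (parity same): cis → (e,e or a,a); trans → (a,e or e,a).
Best chair for cis: E = 0.00 kcal/mol; best chair for trans: E = 1.39 kcal/mol.
The cis isomer is lower by 1.39 kcal/mol.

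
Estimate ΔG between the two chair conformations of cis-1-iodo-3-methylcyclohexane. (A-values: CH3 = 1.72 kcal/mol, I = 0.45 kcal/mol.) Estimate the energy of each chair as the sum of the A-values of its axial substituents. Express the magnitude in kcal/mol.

2.17 kcal/mol

C1 and C3 have the same parity, so for the cis isomer the two substituents are e,e in one chair and a,a in the other.
Chair I (methyl axial, iodo axial): E = 2.17 kcal/mol.
Chair II (methyl equatorial, iodo equatorial): E = 0.00 kcal/mol.
ΔE = 2.17 − 0.00 = 2.17 kcal/mol; chair II is more stable.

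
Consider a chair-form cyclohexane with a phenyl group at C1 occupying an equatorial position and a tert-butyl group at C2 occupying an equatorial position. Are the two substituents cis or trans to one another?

C1 and C2 have opposite parity, so their axial bonds point in opposite directions.
With opposite-parity carbons, two substituents on the same face are one axial and one equatorial; opposite faces give both axial or both equatorial.
Here the groups are equatorial/equatorial → opposite face → trans.

trans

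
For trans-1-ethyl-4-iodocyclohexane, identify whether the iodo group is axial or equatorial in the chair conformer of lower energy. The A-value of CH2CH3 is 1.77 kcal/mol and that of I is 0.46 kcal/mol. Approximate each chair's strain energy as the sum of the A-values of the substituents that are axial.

equatorial

C1 and C4 have opposite parity, so for the trans isomer the two substituents are e,e in one chair and a,a in the other.
Chair I (ethyl axial, iodo axial): E = 2.23 kcal/mol.
Chair II (ethyl equatorial, iodo equatorial): E = 0.00 kcal/mol.
Chair II is the more stable (lower-energy) conformer, and in that chair the iodo group is equatorial.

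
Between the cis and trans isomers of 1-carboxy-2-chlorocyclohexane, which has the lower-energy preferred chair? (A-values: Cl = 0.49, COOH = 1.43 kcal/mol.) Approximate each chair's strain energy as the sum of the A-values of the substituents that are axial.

At 1,2 positions (parity opposite): cis → (a,e or e,a); trans → (e,e or a,a).
Best chair for cis: E = 0.49 kcal/mol; best chair for trans: E = 0.00 kcal/mol.
The trans isomer is lower by 0.49 kcal/mol.

trans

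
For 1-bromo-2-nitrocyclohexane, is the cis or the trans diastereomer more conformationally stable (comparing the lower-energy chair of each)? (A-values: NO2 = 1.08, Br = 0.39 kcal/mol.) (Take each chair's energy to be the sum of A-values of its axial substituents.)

trans

At 1,2 positions (parity opposite): cis → (a,e or e,a); trans → (e,e or a,a).
Best chair for cis: E = 0.39 kcal/mol; best chair for trans: E = 0.00 kcal/mol.
The trans isomer is lower by 0.39 kcal/mol.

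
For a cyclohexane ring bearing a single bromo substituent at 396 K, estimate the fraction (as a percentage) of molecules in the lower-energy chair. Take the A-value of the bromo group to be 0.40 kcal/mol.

One chair has the bromo group axial (E = 0.40 kcal/mol) and the other has it equatorial (E = 0).
ΔG = 0.40 kcal/mol between the two chairs.
K = exp(ΔG/RT) with R = 1.987×10⁻³ kcal mol⁻¹ K⁻¹ and T = 396 K gives K ≈ 1.66.
Fraction in the lower-energy chair = K/(K+1) = 62.4%.

62.4%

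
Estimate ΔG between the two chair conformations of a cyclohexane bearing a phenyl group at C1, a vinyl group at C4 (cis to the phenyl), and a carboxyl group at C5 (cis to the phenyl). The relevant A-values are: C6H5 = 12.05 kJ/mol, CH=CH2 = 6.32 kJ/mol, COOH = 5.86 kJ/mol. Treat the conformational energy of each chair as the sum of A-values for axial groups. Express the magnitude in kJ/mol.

11.59 kJ/mol

Chair I (phenyl axial, vinyl equatorial, carboxyl axial): E = 17.91 kJ/mol.
Chair II (phenyl equatorial, vinyl axial, carboxyl equatorial): E = 6.32 kJ/mol.
ΔE = 17.91 − 6.32 = 11.59 kJ/mol; chair II is more stable.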